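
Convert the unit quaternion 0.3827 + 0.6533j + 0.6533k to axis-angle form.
axis = (0, √2/2, √2/2), θ = 3π/4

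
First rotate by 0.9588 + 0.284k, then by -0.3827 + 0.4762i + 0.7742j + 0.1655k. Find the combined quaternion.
-0.4139 + 0.6765i + 0.6071j + 0.05k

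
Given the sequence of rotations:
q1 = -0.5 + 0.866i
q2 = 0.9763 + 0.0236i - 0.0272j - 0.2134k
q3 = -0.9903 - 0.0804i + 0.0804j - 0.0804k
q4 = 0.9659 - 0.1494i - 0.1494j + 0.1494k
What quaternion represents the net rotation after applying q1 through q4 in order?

q2 · q1 = -0.5086 + 0.8337i - 0.1712j + 0.1303k
q3 · q2 · q1 = 0.5949 - 0.788i + 0.0721j - 0.1414k
q4 · q3 · q2 · q1 = 0.4888 - 0.8397i - 0.1581j - 0.1762k
0.4888 - 0.8397i - 0.1581j - 0.1762k


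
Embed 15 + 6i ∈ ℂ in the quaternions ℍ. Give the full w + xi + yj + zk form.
15 + 6i + 0j + 0k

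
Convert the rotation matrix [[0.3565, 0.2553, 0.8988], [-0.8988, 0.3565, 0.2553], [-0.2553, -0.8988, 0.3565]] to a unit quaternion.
0.7193 - 0.4011i + 0.4011j - 0.4011k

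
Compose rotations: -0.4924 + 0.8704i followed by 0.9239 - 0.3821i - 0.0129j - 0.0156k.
-0.1223 + 0.9923i - 0.0072j + 0.0189k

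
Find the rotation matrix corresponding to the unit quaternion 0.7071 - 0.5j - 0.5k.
[[0, 0.7071, -0.7071], [-0.7071, 0.5, 0.5], [0.7071, 0.5, 0.5]]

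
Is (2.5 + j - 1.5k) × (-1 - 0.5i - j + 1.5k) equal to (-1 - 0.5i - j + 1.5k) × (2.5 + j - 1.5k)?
No: pq = 0.75 - 1.25i - 2.75j + 5.75k ≠ 0.75 - 1.25i - 4.25j + 4.75k = qp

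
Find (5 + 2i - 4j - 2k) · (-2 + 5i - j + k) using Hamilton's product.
-22 + 15i - 9j + 27k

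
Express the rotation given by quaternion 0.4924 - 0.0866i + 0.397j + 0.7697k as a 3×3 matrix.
[[-0.5001, -0.8268, 0.2577], [0.6892, -0.1999, 0.6964], [-0.5243, 0.5259, 0.6698]]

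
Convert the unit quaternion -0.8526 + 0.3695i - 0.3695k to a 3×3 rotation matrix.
[[0.7269, -0.6301, -0.2731], [0.6301, 0.4539, 0.6301], [-0.2731, -0.6301, 0.7269]]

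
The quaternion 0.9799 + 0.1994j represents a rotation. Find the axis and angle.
axis = (0, 1, 0), θ = 23°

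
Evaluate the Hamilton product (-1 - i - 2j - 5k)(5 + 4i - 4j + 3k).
6 - 35i - 23j - 16k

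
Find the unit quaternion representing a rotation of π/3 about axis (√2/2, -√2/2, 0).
0.866 + 0.3536i - 0.3536j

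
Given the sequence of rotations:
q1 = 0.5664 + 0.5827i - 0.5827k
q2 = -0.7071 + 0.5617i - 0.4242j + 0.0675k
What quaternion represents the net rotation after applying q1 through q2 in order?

q2 · q1 = -0.6885 + 0.1533i + 0.1264j + 0.6974k
-0.6885 + 0.1533i + 0.1264j + 0.6974k


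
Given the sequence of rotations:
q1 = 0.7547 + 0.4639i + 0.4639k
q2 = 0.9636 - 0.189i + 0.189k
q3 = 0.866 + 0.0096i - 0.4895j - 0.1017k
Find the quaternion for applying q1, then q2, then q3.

q2 · q1 = 0.7272 + 0.3044i + 0.1754j + 0.5897k
q3 · q2 · q1 = 0.7727 - 0.0002i - 0.2407j + 0.5874k
0.7727 - 0.0002i - 0.2407j + 0.5874k


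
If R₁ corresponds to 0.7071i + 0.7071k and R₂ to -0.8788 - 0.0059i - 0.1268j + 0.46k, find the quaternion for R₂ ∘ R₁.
-0.3211 - 0.7111i + 0.3294j - 0.5317k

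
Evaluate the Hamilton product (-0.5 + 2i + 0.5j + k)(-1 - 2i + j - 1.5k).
5.5 - 2.75i + 2.75k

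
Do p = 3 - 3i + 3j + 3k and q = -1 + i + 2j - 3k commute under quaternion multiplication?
No: pq = 3 - 9i - 3j - 21k ≠ 3 + 21i + 9j - 3k = qp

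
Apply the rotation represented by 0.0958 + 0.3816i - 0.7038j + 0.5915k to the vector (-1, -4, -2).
(2.659, 2.199, 3.015)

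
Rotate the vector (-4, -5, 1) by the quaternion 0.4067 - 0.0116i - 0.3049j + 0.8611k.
(5.874, -0.929, 2.574)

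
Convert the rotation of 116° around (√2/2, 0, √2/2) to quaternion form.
0.5299 + 0.5997i + 0.5997k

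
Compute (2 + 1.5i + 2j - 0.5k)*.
2 - 1.5i - 2j + 0.5k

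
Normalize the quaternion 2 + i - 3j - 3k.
0.417 + 0.2085i - 0.6255j - 0.6255k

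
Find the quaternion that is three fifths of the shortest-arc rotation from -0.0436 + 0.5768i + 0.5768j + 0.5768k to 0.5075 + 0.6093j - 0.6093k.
-0.432 + 0.335i - 0.1533j + 0.8232k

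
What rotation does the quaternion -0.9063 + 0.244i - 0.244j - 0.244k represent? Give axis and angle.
axis = (√3/3, -√3/3, -√3/3), θ = 310°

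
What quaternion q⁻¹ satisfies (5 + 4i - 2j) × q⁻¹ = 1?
0.1111 - 0.0889i + 0.0444j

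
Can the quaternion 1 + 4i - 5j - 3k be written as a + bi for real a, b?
No. The quaternion 1 + 4i - 5j - 3k has j-coefficient y = -5 and k-coefficient z = -3, not both zero, so it does not lie in the complex subalgebra spanned by 1 and i.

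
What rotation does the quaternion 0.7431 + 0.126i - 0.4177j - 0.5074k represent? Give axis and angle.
axis = (0.1883, -0.6242, -0.7582), θ = 84°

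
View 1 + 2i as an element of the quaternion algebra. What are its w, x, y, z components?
1 + 2i + 0j + 0k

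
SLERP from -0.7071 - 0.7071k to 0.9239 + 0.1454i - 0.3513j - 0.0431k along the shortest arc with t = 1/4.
-0.827 - 0.0414i + 0.1j - 0.5517k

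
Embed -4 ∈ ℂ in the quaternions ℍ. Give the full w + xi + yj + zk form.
-4 + 0i + 0j + 0k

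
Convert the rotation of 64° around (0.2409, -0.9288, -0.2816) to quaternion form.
0.848 + 0.1277i - 0.4922j - 0.1492k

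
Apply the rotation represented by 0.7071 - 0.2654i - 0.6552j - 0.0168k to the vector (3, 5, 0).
(2.28, 5.265, 1.04)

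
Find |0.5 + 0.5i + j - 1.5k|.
1.936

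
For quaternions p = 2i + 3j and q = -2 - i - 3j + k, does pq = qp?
No: pq = 11 - i - 8j - 3k ≠ 11 - 7i - 4j + 3k = qp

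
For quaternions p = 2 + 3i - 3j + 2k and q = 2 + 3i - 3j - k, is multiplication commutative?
No: pq = -12 + 21i - 3j + 2k ≠ -12 + 3i - 21j + 2k = qp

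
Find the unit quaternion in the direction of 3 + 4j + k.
0.5883 + 0.7845j + 0.1961k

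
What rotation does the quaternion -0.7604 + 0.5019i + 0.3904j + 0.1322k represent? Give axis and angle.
axis = (0.7728, 0.6011, 0.2036), θ = 279°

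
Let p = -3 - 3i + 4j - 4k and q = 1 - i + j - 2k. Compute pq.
-18 - 4i - j + 3k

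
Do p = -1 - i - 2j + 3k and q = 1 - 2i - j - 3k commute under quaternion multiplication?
No: pq = 4 + 10i - 10j + 3k ≠ 4 - 8i + 8j + 9k = qp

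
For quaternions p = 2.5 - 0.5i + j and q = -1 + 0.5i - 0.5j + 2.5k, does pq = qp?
No: pq = -1.75 + 4.25i - j + 6k ≠ -1.75 - 0.75i - 3.5j + 6.5k = qp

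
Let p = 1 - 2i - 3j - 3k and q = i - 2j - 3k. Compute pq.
-13 + 4i - 11j + 4k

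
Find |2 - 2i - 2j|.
√12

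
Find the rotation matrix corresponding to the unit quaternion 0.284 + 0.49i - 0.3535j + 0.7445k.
[[-0.3585, -0.7693, 0.5288], [0.0764, -0.5888, -0.8047], [0.9304, -0.248, 0.2699]]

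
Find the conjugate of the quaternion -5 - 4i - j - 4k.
-5 + 4i + j + 4k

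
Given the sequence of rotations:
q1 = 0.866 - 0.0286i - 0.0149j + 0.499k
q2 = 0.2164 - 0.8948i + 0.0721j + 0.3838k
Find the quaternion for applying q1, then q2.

q2 · q1 = -0.0286 - 0.7394i + 0.4947j + 0.4557k
-0.0286 - 0.7394i + 0.4947j + 0.4557k


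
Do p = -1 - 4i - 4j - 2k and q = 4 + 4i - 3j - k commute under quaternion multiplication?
No: pq = -2 - 22i - 25j + 21k ≠ -2 - 18i - j - 35k = qp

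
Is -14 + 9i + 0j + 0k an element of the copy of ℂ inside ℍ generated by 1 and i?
Yes. The quaternion -14 + 9i has j- and k-coefficients y = z = 0, so it lies in the complex subalgebra spanned by 1 and i.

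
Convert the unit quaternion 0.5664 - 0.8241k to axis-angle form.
axis = (0, 0, -1), θ = 111°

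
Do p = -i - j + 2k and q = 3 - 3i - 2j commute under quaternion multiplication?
No: pq = -5 + i - 9j + 5k ≠ -5 - 7i + 3j + 7k = qp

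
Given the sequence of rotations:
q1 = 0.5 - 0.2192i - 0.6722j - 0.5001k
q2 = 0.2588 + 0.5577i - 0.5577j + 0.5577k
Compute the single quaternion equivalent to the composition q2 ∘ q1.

q2 · q1 = 0.1557 + 0.8759i - 0.2962j - 0.3477k
0.1557 + 0.8759i - 0.2962j - 0.3477k


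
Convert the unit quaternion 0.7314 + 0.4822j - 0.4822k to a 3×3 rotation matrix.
[[0.0699, 0.7054, 0.7054], [-0.7054, 0.535, -0.465], [-0.7054, -0.465, 0.535]]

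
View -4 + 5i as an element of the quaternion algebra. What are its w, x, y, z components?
-4 + 5i + 0j + 0k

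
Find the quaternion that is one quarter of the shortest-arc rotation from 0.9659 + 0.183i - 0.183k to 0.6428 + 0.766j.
0.9538 + 0.146i + 0.2182j - 0.146k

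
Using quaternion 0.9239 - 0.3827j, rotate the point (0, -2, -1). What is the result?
(0.707, -2, -0.707)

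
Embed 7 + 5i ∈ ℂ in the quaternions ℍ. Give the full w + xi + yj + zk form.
7 + 5i + 0j + 0k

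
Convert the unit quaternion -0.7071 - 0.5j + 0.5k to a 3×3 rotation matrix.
[[0, 0.7071, 0.7071], [-0.7071, 0.5, -0.5], [-0.7071, -0.5, 0.5]]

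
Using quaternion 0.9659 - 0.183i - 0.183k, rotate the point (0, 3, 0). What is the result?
(1.061, 2.598, -1.061)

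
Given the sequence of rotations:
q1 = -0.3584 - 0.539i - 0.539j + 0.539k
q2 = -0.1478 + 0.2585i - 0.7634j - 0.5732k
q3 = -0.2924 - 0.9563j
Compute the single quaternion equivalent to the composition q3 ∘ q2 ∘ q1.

q2 · q1 = 0.0898 - 0.7334i + 0.5229j - 0.425k
q3 · q2 · q1 = 0.4738 + 0.6209i - 0.2388j - 0.5771k
0.4738 + 0.6209i - 0.2388j - 0.5771k


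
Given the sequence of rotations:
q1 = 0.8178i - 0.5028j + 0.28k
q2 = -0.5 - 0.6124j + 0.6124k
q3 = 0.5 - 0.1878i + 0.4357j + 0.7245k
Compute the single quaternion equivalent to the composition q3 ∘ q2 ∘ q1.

q2 · q1 = -0.4794 - 0.2725i + 0.7522j + 0.3608k
q3 · q2 · q1 = -0.88 - 0.434i + 0.0376j - 0.1895k
-0.88 - 0.434i + 0.0376j - 0.1895k


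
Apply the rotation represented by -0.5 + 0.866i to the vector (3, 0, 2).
(3, 1.732, -1)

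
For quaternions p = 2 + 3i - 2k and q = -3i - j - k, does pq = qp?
No: pq = 7 - 8i + 7j - 5k ≠ 7 - 4i - 11j + k = qp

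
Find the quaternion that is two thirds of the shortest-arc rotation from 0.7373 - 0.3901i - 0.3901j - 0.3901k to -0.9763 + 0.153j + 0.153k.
0.9297 - 0.1366i - 0.2419j - 0.2419k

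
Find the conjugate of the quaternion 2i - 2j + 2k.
-2i + 2j - 2k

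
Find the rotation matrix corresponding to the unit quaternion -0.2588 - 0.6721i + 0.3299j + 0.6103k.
[[0.0374, -0.1276, -0.9911], [-0.7593, -0.6484, 0.0548], [-0.6496, 0.7506, -0.1211]]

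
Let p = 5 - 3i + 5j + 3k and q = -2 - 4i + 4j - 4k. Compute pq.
-30 - 46i - 14j - 18k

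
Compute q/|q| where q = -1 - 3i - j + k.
-0.2887 - 0.866i - 0.2887j + 0.2887k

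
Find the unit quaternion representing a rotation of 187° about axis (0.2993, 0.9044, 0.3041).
-0.061 + 0.2987i + 0.9027j + 0.3035k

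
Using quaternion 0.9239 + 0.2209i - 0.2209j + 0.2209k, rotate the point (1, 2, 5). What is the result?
(-1.76, -0.609, 5.151)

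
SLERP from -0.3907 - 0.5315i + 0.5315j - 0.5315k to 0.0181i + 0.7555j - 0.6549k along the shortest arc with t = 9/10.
-0.0428 - 0.0417i + 0.7504j - 0.6583k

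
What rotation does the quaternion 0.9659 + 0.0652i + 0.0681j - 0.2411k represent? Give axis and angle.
axis = (0.2519, 0.2631, -0.9313), θ = π/6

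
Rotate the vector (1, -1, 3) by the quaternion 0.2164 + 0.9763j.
(0.361, -1, -3.142)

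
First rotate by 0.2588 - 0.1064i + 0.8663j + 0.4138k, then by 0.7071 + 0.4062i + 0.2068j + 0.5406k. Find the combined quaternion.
-0.1766 - 0.3529i + 0.4405j + 0.8064k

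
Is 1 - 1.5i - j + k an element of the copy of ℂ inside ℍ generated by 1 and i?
No. The quaternion 1 - 1.5i - j + k has j-coefficient y = -1 and k-coefficient z = 1, not both zero, so it does not lie in the complex subalgebra spanned by 1 and i.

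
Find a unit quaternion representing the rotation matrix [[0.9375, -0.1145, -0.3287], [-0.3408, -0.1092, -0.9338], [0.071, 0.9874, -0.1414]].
0.6494 + 0.7396i - 0.1539j - 0.0871k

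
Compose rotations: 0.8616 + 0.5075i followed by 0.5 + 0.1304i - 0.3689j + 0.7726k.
0.3646 + 0.3661i + 0.0743j + 0.8529k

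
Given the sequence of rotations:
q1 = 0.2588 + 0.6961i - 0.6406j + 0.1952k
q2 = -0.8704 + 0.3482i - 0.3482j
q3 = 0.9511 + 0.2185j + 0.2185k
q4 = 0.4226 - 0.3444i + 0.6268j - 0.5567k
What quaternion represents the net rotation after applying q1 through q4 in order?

q2 · q1 = -0.6907 - 0.5837i + 0.3995j - 0.1506k
q3 · q2 · q1 = -0.7113 - 0.6754i + 0.1015j - 0.1666k
q4 · q3 · q2 · q1 = -0.6896 - 0.0884i - 0.0843j + 0.714k
-0.6896 - 0.0884i - 0.0843j + 0.714k


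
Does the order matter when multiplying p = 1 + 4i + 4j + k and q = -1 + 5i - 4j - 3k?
Yes: pq = -2 - 7i + 9j - 40k ≠ -2 + 9i - 25j + 32k = qp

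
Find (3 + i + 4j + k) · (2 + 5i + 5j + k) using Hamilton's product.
-20 + 16i + 27j - 10k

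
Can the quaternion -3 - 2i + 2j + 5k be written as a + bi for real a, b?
No. The quaternion -3 - 2i + 2j + 5k has j-coefficient y = 2 and k-coefficient z = 5, not both zero, so it does not lie in the complex subalgebra spanned by 1 and i.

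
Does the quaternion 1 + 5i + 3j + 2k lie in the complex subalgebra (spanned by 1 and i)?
No. The quaternion 1 + 5i + 3j + 2k has j-coefficient y = 3 and k-coefficient z = 2, not both zero, so it does not lie in the complex subalgebra spanned by 1 and i.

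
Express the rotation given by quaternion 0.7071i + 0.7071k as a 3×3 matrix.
[[0, 0, 1], [0, -1, 0], [1, 0, 0]]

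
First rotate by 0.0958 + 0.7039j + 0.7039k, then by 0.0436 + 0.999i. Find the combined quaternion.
0.0042 + 0.0957i - 0.6725j + 0.7339k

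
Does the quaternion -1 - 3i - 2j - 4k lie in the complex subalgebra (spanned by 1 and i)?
No. The quaternion -1 - 3i - 2j - 4k has j-coefficient y = -2 and k-coefficient z = -4, not both zero, so it does not lie in the complex subalgebra spanned by 1 and i.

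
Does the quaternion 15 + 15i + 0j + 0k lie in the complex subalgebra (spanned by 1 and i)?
Yes. The quaternion 15 + 15i has j- and k-coefficients y = z = 0, so it lies in the complex subalgebra spanned by 1 and i.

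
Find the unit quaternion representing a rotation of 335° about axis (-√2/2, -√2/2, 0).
-0.9763 - 0.153i - 0.153j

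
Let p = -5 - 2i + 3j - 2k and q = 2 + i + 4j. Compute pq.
-20 - i - 16j - 15k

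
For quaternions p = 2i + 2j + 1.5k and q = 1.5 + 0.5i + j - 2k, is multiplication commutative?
No: pq = -2.5i + 7.75j + 3.25k ≠ 8.5i - 1.75j + 1.25k = qp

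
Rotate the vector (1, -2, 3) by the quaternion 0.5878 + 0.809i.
(1, -2.235, -2.829)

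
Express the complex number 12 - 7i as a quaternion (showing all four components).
12 - 7i + 0j + 0k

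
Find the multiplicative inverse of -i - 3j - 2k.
0.0714i + 0.2143j + 0.1429k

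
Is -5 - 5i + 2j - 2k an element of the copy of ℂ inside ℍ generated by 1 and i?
No. The quaternion -5 - 5i + 2j - 2k has j-coefficient y = 2 and k-coefficient z = -2, not both zero, so it does not lie in the complex subalgebra spanned by 1 and i.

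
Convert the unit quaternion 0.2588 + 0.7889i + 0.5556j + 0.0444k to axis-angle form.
axis = (0.8167, 0.5752, 0.046), θ = 5π/6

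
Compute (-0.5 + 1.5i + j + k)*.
-0.5 - 1.5i - j - k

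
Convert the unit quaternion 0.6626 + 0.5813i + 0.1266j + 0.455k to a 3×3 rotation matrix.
[[0.5539, -0.4558, 0.6968], [0.7502, -0.0899, -0.6551], [0.3612, 0.8855, 0.2921]]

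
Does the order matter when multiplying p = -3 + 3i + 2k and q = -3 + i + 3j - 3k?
Yes: pq = 12 - 18i + 2j + 12k ≠ 12 - 6i - 20j - 6k = qp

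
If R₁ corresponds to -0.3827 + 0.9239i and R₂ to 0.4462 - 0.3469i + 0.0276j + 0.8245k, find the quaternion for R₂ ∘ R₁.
0.1497 + 0.545i + 0.7512j - 0.341k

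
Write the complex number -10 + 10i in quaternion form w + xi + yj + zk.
-10 + 10i + 0j + 0k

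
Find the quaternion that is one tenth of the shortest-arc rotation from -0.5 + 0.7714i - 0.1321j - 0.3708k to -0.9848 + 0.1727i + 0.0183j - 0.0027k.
-0.5751 + 0.7329i - 0.12j - 0.3431k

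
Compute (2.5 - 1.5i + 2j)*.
2.5 + 1.5i - 2j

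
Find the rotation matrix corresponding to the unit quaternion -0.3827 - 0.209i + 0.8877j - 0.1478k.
[[-0.6197, -0.4842, -0.6177], [-0.2579, 0.8689, -0.4224], [0.7412, -0.1024, -0.6634]]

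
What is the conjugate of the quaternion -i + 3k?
i - 3k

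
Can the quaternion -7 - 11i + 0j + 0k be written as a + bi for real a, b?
Yes. The quaternion -7 - 11i has j- and k-coefficients y = z = 0, so it lies in the complex subalgebra spanned by 1 and i.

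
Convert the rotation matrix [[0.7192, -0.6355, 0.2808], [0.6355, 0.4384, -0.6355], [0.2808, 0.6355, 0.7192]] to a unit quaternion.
0.8481 + 0.3747i + 0.3747k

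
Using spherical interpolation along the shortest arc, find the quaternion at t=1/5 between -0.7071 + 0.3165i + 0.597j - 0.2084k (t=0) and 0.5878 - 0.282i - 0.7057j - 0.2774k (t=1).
-0.6978 + 0.3163i + 0.6329j - 0.1115k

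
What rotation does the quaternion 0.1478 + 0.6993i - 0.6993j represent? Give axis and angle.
axis = (√2/2, -√2/2, 0), θ = 163°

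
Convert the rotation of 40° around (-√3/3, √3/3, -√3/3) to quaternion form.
0.9397 - 0.1975i + 0.1975j - 0.1975k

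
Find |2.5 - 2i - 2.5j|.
4.062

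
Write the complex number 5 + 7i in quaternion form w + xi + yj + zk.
5 + 7i + 0j + 0k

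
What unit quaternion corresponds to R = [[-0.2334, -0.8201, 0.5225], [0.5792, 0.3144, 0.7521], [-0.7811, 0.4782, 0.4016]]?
0.6088 - 0.1125i + 0.5353j + 0.5746k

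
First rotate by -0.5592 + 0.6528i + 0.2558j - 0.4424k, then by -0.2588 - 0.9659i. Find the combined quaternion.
0.7753 + 0.3712i - 0.4935j - 0.1326k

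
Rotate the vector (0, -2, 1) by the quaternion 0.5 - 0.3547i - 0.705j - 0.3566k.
(-2.165, -0.131, -0.542)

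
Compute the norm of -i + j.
√2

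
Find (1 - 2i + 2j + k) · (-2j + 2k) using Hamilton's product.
2 + 6i + 2j + 6k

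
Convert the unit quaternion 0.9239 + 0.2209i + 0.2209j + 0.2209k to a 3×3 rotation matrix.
[[0.8048, -0.3106, 0.5058], [0.5058, 0.8048, -0.3106], [-0.3106, 0.5058, 0.8048]]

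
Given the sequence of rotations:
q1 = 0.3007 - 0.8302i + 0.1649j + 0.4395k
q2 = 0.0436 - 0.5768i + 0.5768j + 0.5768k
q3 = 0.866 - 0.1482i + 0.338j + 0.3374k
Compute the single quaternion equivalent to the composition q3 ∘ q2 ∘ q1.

q2 · q1 = -0.8144 - 0.0513i - 0.0447j + 0.5764k
q3 · q2 · q1 = -0.8922 + 0.2862i - 0.2459j + 0.2483k
-0.8922 + 0.2862i - 0.2459j + 0.2483k


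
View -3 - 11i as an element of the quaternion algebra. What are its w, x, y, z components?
-3 - 11i + 0j + 0k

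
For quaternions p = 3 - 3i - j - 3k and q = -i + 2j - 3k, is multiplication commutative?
No: pq = -10 + 6i - 16k ≠ -10 - 12i + 12j - 2k = qp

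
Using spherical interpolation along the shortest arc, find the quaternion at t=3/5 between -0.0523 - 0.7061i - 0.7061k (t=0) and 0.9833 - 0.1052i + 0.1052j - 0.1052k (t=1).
0.7348 - 0.4761i + 0.0817j - 0.4761k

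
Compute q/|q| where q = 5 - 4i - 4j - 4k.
0.5852 - 0.4682i - 0.4682j - 0.4682k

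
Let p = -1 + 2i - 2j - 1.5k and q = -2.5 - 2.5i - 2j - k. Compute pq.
2 - 3.5i + 12.75j - 4.25k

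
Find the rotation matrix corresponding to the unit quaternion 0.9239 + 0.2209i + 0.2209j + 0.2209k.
[[0.8048, -0.3106, 0.5058], [0.5058, 0.8048, -0.3106], [-0.3106, 0.5058, 0.8048]]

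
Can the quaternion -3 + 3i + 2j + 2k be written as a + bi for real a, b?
No. The quaternion -3 + 3i + 2j + 2k has j-coefficient y = 2 and k-coefficient z = 2, not both zero, so it does not lie in the complex subalgebra spanned by 1 and i.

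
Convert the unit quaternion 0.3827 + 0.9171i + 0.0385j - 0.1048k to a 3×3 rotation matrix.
[[0.9751, 0.1508, -0.1628], [-0.0096, -0.7041, -0.71], [-0.2217, 0.6939, -0.6851]]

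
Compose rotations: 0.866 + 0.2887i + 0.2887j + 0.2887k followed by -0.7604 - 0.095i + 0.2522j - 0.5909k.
-0.5333 - 0.0584i - 0.1443j - 0.8315k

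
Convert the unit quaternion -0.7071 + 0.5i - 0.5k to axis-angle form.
axis = (√2/2, 0, -√2/2), θ = 3π/2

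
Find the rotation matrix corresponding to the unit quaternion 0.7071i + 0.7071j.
[[0, 1, 0], [1, 0, 0], [0, 0, -1]]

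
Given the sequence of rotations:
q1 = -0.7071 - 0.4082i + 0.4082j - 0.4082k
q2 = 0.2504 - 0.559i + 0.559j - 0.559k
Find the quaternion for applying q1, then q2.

q2 · q1 = -0.8616 + 0.2931i - 0.2931j + 0.2931k
-0.8616 + 0.2931i - 0.2931j + 0.2931k


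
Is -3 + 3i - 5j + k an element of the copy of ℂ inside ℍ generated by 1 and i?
No. The quaternion -3 + 3i - 5j + k has j-coefficient y = -5 and k-coefficient z = 1, not both zero, so it does not lie in the complex subalgebra spanned by 1 and i.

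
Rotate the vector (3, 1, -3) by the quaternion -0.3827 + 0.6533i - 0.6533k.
(2.5, -0.707, -3.5)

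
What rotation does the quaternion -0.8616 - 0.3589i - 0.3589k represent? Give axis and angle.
axis = (-√2/2, 0, -√2/2), θ = 299°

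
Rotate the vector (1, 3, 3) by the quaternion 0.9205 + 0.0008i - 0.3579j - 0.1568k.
(-0.419, 2.896, 3.231)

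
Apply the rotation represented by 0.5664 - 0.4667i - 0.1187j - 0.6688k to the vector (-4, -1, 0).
(-1.177, 2.917, -2.665)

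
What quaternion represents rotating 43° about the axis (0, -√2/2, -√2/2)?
0.9304 - 0.2592j - 0.2592k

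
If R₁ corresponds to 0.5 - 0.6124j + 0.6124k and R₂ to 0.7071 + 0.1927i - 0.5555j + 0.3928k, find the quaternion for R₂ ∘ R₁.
-0.2272 - 0.0033i - 0.8288j + 0.5114k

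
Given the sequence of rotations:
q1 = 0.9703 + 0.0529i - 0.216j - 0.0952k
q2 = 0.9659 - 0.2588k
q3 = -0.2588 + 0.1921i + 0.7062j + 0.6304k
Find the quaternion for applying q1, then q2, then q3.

q2 · q1 = 0.9126 - 0.0048i - 0.2223j - 0.3431k
q3 · q2 · q1 = 0.138 + 0.0744i + 0.7649j + 0.6248k
0.138 + 0.0744i + 0.7649j + 0.6248k


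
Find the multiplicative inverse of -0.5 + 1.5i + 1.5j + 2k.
-0.0571 - 0.1714i - 0.1714j - 0.2286k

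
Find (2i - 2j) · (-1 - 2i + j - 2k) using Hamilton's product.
6 + 2i + 6j - 2k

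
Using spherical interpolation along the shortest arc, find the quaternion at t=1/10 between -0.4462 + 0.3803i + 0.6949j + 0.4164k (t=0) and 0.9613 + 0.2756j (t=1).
-0.5591 + 0.3646i + 0.6286j + 0.3992k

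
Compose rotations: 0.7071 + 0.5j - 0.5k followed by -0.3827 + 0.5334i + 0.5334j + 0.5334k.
-0.2706 - 0.1562i + 0.4525j + 0.8352k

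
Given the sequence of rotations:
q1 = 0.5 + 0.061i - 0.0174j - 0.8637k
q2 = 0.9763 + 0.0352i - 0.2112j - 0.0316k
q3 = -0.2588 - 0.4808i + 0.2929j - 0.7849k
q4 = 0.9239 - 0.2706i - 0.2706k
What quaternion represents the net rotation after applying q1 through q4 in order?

q2 · q1 = 0.455 + 0.259i - 0.0941j - 0.8468k
q3 · q2 · q1 = -0.6303 - 0.6077i - 0.4528j - 0.1686k
q4 · q3 · q2 · q1 = -0.7924 - 0.5134i - 0.2995j + 0.1373k
-0.7924 - 0.5134i - 0.2995j + 0.1373k


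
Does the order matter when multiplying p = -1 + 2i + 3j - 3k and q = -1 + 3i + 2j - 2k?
Yes: pq = -17 - 5i - 10j ≠ -17 - 5i + 10k = qp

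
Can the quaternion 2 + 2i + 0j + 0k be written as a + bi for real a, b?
Yes. The quaternion 2 + 2i has j- and k-coefficients y = z = 0, so it lies in the complex subalgebra spanned by 1 and i.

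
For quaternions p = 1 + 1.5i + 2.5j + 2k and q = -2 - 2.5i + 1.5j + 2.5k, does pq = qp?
No: pq = -7 - 2.25i - 12.25j + 7k ≠ -7 - 8.75i + 5.25j - 10k = qp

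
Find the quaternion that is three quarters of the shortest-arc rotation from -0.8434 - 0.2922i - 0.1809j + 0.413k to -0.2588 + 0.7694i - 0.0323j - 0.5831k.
-0.0593 - 0.7632i - 0.0328j + 0.6427k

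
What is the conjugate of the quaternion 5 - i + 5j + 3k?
5 + i - 5j - 3k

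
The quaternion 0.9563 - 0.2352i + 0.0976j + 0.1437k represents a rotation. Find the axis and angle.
axis = (-0.8044, 0.3338, 0.4915), θ = 34°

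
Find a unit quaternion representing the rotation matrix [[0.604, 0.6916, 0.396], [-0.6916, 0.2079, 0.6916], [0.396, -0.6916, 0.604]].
0.7772 - 0.445i - 0.445k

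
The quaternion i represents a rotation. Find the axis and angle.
axis = (1, 0, 0), θ = π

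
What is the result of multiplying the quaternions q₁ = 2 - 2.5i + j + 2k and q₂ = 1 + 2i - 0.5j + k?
5.5 + 3.5i + 6.5j + 3.25k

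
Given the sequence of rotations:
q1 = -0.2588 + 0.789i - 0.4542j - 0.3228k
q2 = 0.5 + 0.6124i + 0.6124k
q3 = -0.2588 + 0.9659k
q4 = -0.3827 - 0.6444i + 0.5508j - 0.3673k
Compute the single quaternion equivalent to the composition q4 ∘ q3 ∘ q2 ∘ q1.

q2 · q1 = -0.4149 + 0.5142i + 0.4538j - 0.598k
q3 · q2 · q1 = 0.685 - 0.5714i + 0.3792j - 0.246k
q4 · q3 · q2 · q1 = -0.9296 - 0.219i + 0.2835j - 0.0871k
-0.9296 - 0.219i + 0.2835j - 0.0871k


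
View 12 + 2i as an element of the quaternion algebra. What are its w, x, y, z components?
12 + 2i + 0j + 0k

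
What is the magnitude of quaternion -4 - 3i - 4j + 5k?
√66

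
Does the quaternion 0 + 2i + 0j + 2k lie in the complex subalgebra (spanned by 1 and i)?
No. The quaternion 2i + 2k has j-coefficient y = 0 and k-coefficient z = 2, not both zero, so it does not lie in the complex subalgebra spanned by 1 and i.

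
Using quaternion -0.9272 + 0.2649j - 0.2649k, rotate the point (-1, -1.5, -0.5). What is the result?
(0.263, -1.711, -0.711)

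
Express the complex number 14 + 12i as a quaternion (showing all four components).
14 + 12i + 0j + 0k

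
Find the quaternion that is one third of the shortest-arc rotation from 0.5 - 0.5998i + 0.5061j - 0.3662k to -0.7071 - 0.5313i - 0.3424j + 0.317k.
0.6894 - 0.2409i + 0.5392j - 0.4196k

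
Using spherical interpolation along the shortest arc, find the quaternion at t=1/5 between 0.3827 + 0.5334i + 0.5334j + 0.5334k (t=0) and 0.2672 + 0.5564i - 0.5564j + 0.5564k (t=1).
0.4012 + 0.6053i + 0.3262j + 0.6053k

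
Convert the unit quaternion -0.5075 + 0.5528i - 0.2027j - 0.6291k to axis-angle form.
axis = (0.6416, -0.2352, -0.7301), θ = 241°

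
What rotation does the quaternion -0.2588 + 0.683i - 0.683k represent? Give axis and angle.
axis = (√2/2, 0, -√2/2), θ = 7π/6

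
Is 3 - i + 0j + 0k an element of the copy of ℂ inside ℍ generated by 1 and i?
Yes. The quaternion 3 - i has j- and k-coefficients y = z = 0, so it lies in the complex subalgebra spanned by 1 and i.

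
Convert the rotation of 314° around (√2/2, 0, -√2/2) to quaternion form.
-0.9205 + 0.2763i - 0.2763k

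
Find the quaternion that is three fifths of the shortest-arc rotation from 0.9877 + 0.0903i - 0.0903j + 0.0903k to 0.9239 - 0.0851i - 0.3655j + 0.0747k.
0.9624 - 0.015i - 0.2586j + 0.0821k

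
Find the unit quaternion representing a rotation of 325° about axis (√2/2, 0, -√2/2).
-0.9537 + 0.2126i - 0.2126k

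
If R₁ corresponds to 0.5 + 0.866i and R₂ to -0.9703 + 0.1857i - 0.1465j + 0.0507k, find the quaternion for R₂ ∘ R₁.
-0.646 - 0.7474i - 0.0293j + 0.1522k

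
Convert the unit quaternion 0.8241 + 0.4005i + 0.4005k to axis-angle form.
axis = (√2/2, 0, √2/2), θ = 69°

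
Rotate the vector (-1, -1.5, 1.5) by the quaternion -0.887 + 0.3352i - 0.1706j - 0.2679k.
(0.271, -0.279, 2.313)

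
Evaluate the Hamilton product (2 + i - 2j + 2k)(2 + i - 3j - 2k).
1 + 14i - 6j - k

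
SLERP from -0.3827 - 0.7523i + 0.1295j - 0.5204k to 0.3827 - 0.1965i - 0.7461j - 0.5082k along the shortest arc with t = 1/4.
-0.2037 - 0.7307i - 0.1457j - 0.6351k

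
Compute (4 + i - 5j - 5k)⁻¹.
0.0597 - 0.0149i + 0.0746j + 0.0746k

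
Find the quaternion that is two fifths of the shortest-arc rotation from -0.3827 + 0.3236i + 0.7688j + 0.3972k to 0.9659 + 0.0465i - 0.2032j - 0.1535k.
-0.6966 + 0.194i + 0.6044j + 0.3345k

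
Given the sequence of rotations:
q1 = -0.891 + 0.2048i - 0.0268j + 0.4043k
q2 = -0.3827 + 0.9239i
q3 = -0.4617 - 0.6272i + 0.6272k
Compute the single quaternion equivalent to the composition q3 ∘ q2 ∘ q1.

q2 · q1 = 0.1518 - 0.9016i - 0.3633j - 0.1795k
q3 · q2 · q1 = -0.523 + 0.5489i - 0.5103j + 0.4059k
-0.523 + 0.5489i - 0.5103j + 0.4059k


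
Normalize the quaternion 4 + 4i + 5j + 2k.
0.5121 + 0.5121i + 0.6402j + 0.2561k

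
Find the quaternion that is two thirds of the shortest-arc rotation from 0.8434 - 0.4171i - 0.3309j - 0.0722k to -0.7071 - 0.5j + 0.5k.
0.8667 - 0.1669i + 0.2418j - 0.4031k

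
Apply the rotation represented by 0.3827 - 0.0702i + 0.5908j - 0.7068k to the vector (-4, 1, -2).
(2.144, 4.05, -0.061)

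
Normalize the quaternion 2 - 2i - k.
0.6667 - 0.6667i - 0.3333k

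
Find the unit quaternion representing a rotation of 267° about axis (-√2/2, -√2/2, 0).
-0.6884 - 0.5129i - 0.5129j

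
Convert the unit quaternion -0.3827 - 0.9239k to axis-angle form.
axis = (0, 0, -1), θ = 5π/4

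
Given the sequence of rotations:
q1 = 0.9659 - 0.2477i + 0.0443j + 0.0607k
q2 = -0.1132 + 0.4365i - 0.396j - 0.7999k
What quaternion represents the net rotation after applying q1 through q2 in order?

q2 · q1 = 0.0649 + 0.4611i - 0.2159j - 0.8582k
0.0649 + 0.4611i - 0.2159j - 0.8582k


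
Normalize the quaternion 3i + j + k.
0.9045i + 0.3015j + 0.3015k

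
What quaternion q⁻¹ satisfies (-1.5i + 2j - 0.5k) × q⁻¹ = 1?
0.2308i - 0.3077j + 0.0769k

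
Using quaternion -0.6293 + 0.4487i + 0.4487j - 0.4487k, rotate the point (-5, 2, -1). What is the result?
(-0.33, -4.61, -2.94)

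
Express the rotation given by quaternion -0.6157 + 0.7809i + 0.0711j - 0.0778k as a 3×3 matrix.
[[0.9778, 0.0152, -0.2091], [0.2068, -0.2317, 0.9505], [-0.034, -0.9727, -0.2297]]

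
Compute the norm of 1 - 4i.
√17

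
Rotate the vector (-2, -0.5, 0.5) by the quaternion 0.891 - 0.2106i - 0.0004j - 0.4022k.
(-1.627, 1.327, 0.303)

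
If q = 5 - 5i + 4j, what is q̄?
5 + 5i - 4j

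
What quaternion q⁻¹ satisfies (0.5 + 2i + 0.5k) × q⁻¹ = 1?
0.1111 - 0.4444i - 0.1111k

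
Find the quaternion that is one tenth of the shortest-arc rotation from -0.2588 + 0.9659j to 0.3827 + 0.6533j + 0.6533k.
-0.1955 + 0.9776j + 0.0778k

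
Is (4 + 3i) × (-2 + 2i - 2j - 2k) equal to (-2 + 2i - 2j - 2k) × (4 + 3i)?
No: pq = -14 + 2i - 2j - 14k ≠ -14 + 2i - 14j - 2k = qp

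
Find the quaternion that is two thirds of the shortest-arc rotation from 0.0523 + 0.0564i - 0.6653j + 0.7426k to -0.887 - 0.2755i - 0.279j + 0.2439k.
-0.6715 - 0.1914i - 0.5033j + 0.509k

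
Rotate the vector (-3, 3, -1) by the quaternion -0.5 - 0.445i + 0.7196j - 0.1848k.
(-1.609, 3.685, -1.683)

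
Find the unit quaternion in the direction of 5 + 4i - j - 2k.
0.7372 + 0.5898i - 0.1474j - 0.2949k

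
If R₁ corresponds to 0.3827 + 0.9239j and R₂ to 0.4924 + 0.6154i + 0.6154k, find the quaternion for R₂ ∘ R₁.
0.1884 - 0.3331i + 0.4549j + 0.8041k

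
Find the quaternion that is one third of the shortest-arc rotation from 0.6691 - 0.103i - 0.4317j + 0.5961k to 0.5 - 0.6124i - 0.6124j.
0.6638 - 0.3013i - 0.536j + 0.4257k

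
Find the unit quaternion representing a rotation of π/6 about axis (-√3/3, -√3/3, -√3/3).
0.9659 - 0.1494i - 0.1494j - 0.1494k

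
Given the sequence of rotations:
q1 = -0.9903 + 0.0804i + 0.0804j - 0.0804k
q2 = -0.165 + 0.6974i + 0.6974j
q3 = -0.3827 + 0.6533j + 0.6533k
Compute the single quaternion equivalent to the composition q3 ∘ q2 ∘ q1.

q2 · q1 = 0.0513 - 0.76i - 0.6478j + 0.0133k
q3 · q2 · q1 = 0.3949 + 0.7227i - 0.2151j + 0.5249k
0.3949 + 0.7227i - 0.2151j + 0.5249k


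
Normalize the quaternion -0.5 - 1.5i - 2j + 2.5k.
-0.14 - 0.4201i - 0.5601j + 0.7001k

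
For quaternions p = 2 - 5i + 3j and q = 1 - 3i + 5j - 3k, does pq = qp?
No: pq = -28 - 20i - 2j - 22k ≠ -28 - 2i + 28j + 10k = qp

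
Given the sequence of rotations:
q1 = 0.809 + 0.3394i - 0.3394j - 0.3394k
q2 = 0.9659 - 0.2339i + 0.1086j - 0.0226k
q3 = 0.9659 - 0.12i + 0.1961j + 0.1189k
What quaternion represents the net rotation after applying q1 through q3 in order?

q2 · q1 = 0.89 + 0.0941i - 0.327j - 0.3036k
q3 · q2 · q1 = 0.9712 - 0.0366i - 0.1666j - 0.1666k
0.9712 - 0.0366i - 0.1666j - 0.1666k


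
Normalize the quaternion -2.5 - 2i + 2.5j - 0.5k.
-0.6108 - 0.4887i + 0.6108j - 0.1222k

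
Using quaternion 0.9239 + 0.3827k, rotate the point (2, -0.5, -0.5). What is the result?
(1.768, 1.061, -0.5)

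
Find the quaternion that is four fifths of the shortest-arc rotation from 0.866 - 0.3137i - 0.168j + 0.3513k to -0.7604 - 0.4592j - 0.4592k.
0.818 - 0.0685i + 0.3431j + 0.4565k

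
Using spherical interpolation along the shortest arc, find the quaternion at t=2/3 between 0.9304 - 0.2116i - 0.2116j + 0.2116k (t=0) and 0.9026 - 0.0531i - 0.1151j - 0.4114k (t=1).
0.9586 - 0.1123i - 0.1553j - 0.2105k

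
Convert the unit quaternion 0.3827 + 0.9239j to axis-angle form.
axis = (0, 1, 0), θ = 3π/4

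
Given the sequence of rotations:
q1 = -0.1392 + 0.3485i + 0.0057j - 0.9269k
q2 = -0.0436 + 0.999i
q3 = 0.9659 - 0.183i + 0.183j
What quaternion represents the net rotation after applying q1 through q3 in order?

q2 · q1 = -0.3421 - 0.1543i + 0.9257j + 0.0461k
q3 · q2 · q1 = -0.5281 - 0.078i + 0.84j - 0.0966k
-0.5281 - 0.078i + 0.84j - 0.0966k


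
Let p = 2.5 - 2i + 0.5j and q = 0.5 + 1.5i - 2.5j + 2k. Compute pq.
5.5 + 3.75i - 2j + 9.25k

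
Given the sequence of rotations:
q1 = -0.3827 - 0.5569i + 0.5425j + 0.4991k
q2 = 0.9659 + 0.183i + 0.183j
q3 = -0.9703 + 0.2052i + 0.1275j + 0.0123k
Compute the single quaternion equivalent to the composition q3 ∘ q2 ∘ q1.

q2 · q1 = -0.367 - 0.5166i + 0.3626j + 0.6833k
q3 · q2 · q1 = 0.4075 + 0.5086i - 0.5452j - 0.5272k
0.4075 + 0.5086i - 0.5452j - 0.5272k


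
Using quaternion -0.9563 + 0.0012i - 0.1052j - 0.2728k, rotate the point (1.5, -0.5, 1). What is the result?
(1.705, 0.416, 0.648)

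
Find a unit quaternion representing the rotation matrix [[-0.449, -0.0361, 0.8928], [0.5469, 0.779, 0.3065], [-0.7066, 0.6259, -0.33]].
0.5 + 0.1597i + 0.7997j + 0.2915k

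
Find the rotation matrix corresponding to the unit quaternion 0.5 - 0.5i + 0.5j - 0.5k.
[[0, 0, 1], [-1, 0, 0], [0, -1, 0]]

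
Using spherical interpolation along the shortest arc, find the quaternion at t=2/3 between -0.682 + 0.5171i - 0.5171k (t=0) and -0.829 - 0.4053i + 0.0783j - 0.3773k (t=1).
-0.8718 - 0.0968i + 0.0574j - 0.4768k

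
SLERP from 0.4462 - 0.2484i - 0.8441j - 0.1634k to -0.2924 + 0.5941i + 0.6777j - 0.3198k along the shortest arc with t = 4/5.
0.3355 - 0.5408i - 0.737j + 0.2275k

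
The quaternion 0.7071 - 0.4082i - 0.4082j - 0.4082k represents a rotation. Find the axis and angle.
axis = (-√3/3, -√3/3, -√3/3), θ = π/2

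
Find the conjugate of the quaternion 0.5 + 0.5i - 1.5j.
0.5 - 0.5i + 1.5j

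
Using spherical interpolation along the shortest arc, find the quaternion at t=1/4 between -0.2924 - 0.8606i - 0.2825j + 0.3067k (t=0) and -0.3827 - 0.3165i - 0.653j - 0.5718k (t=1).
-0.3638 - 0.8174i - 0.44j + 0.0772k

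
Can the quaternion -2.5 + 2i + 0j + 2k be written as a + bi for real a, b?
No. The quaternion -2.5 + 2i + 2k has j-coefficient y = 0 and k-coefficient z = 2, not both zero, so it does not lie in the complex subalgebra spanned by 1 and i.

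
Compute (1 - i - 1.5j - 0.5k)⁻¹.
0.2222 + 0.2222i + 0.3333j + 0.1111k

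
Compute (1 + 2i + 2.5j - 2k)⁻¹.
0.0656 - 0.1311i - 0.1639j + 0.1311k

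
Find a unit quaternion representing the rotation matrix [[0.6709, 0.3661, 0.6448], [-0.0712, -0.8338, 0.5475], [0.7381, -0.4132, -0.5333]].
-0.2756 + 0.8715i + 0.0846j + 0.3967k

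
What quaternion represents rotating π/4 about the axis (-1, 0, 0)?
0.9239 - 0.3827i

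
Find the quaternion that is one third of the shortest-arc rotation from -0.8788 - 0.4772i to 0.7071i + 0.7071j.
-0.6811 - 0.6685i - 0.2986j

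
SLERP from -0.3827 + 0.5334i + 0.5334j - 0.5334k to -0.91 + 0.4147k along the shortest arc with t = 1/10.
-0.5036 + 0.518i + 0.518j - 0.4579k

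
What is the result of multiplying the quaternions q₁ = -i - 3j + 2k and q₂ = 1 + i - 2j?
-5 + 3i - j + 7k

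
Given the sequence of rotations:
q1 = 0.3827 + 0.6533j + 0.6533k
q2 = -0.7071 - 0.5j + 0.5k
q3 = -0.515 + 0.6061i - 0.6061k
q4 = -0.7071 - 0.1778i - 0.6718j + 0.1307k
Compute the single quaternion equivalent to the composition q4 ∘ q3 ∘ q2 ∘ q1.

q2 · q1 = -0.2706 - 0.6533i - 0.6533j - 0.2706k
q3 · q2 · q1 = 0.3713 - 0.2235i + 0.8964j - 0.0926k
q4 · q3 · q2 · q1 = 0.312 + 0.0371i - 0.929j - 0.1955k
0.312 + 0.0371i - 0.929j - 0.1955k


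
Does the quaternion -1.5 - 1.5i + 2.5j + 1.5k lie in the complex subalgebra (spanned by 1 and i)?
No. The quaternion -1.5 - 1.5i + 2.5j + 1.5k has j-coefficient y = 2.5 and k-coefficient z = 1.5, not both zero, so it does not lie in the complex subalgebra spanned by 1 and i.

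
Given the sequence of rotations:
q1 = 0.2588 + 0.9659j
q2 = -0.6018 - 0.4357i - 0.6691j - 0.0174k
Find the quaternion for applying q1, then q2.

q2 · q1 = 0.4905 - 0.096i - 0.7544j - 0.4253k
0.4905 - 0.096i - 0.7544j - 0.4253k


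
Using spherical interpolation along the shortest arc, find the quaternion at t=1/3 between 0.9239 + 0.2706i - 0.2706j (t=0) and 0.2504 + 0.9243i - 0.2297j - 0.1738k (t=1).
0.7756 + 0.5576i - 0.2879j - 0.0675k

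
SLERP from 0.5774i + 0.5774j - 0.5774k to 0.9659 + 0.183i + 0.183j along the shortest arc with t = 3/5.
0.719 + 0.4415i + 0.4415j - 0.3053k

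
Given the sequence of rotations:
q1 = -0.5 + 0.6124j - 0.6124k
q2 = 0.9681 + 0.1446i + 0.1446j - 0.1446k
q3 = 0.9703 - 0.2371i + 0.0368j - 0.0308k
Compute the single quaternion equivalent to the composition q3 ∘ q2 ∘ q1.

q2 · q1 = -0.6612 - 0.0723i + 0.6091j - 0.432k
q3 · q2 · q1 = -0.6944 + 0.0895i + 0.4665j - 0.5406k
-0.6944 + 0.0895i + 0.4665j - 0.5406k


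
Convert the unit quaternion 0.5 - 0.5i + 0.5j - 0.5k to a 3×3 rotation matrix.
[[0, 0, 1], [-1, 0, 0], [0, -1, 0]]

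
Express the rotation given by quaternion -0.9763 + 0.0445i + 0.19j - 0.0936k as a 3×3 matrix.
[[0.9103, -0.1659, -0.3793], [0.1997, 0.9785, 0.0513], [0.3627, -0.1225, 0.9238]]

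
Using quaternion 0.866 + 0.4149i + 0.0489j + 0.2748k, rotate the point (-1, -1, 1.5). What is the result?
(0.06, -2.059, 0.088)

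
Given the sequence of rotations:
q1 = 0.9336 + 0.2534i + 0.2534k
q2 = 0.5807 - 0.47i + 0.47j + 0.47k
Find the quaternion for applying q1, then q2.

q2 · q1 = 0.5421 - 0.1725i + 0.677j + 0.4668k
0.5421 - 0.1725i + 0.677j + 0.4668k


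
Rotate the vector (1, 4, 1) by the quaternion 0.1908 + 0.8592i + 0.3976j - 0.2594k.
(3.384, -2.394, -0.904)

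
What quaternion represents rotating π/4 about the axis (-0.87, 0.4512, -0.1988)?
0.9239 - 0.3329i + 0.1727j - 0.0761k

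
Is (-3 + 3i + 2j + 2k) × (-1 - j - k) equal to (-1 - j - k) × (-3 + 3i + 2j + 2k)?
No: pq = 7 - 3i + 4j - 2k ≠ 7 - 3i - 2j + 4k = qp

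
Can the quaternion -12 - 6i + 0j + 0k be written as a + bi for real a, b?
Yes. The quaternion -12 - 6i has j- and k-coefficients y = z = 0, so it lies in the complex subalgebra spanned by 1 and i.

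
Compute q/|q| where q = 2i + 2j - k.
0.6667i + 0.6667j - 0.3333k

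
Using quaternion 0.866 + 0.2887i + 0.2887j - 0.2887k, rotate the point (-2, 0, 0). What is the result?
(-1.333, 0.667, 1.333)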